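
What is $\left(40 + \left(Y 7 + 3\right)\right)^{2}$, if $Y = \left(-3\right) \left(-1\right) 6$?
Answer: $28561$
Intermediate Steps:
$Y = 18$ ($Y = 3 \cdot 6 = 18$)
$\left(40 + \left(Y 7 + 3\right)\right)^{2} = \left(40 + \left(18 \cdot 7 + 3\right)\right)^{2} = \left(40 + \left(126 + 3\right)\right)^{2} = \left(40 + 129\right)^{2} = 169^{2} = 28561$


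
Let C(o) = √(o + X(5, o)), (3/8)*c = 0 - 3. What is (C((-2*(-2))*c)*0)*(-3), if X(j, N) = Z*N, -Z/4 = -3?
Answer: 0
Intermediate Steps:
c = -8 (c = 8*(0 - 3)/3 = (8/3)*(-3) = -8)
Z = 12 (Z = -4*(-3) = 12)
X(j, N) = 12*N
C(o) = √13*√o (C(o) = √(o + 12*o) = √(13*o) = √13*√o)
(C((-2*(-2))*c)*0)*(-3) = ((√13*√(-2*(-2)*(-8)))*0)*(-3) = ((√13*√(4*(-8)))*0)*(-3) = ((√13*√(-32))*0)*(-3) = ((√13*(4*I*√2))*0)*(-3) = ((4*I*√26)*0)*(-3) = 0*(-3) = 0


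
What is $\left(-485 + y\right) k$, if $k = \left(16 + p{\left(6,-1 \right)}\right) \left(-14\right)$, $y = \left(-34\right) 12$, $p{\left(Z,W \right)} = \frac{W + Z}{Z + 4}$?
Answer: $206283$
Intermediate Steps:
$p{\left(Z,W \right)} = \frac{W + Z}{4 + Z}$
$y = -408$
$k = -231$ ($k = \left(16 + \frac{-1 + 6}{4 + 6}\right) \left(-14\right) = \left(16 + \frac{1}{10} \cdot 5\right) \left(-14\right) = \left(16 + \frac{1}{2}\right) \left(-14\right) = \frac{33}{2} \left(-14\right) = -231$)
$\left(-485 + y\right) k = \left(-485 - 408\right) \left(-231\right) = \left(-893\right) \left(-231\right) = 206283$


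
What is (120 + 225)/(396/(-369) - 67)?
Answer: -14145/2791 ≈ -5.0681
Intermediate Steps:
(120 + 225)/(396/(-369) - 67) = 345/(396*(-1/369) - 67) = 345/(-44/41 - 67) = 345/(-2791/41) = 345*(-41/2791) = -14145/2791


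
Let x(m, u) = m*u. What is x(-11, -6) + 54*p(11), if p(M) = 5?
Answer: 336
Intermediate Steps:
x(-11, -6) + 54*p(11) = -11*(-6) + 54*5 = 66 + 270 = 336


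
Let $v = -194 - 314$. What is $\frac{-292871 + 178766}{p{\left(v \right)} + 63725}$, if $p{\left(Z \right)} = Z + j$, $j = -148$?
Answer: $- \frac{38035}{21023} \approx -1.8092$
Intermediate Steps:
$v = -508$
$p{\left(Z \right)} = -148 + Z$ ($p{\left(Z \right)} = Z - 148 = -148 + Z$)
$\frac{-292871 + 178766}{p{\left(v \right)} + 63725} = \frac{-292871 + 178766}{\left(-148 - 508\right) + 63725} = - \frac{114105}{-656 + 63725} = - \frac{114105}{63069} = \left(-114105\right) \frac{1}{63069} = - \frac{38035}{21023}$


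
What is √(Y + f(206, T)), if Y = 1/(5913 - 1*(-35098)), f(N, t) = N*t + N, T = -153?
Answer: I*√52663719171741/41011 ≈ 176.95*I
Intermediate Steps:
f(N, t) = N + N*t
Y = 1/41011 (Y = 1/(5913 + 35098) = 1/41011 ≈ 2.4384e-5)
√(Y + f(206, T)) = √(1/41011 + 206*(1 - 153)) = √(1/41011 + 206*(-152)) = √(1/41011 - 31312) = √(-1284136431/41011) = I*√52663719171741/41011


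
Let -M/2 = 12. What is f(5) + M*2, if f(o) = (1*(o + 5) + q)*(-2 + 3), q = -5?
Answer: -43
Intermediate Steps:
M = -24 (M = -2*12 = -24)
f(o) = o (f(o) = (1*(o + 5) - 5)*(-2 + 3) = (1*(5 + o) - 5)*1 = ((5 + o) - 5)*1 = o*1 = o)
f(5) + M*2 = 5 - 24*2 = 5 - 48 = -43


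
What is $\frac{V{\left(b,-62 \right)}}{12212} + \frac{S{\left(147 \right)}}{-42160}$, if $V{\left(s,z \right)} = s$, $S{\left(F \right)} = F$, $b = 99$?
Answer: $\frac{594669}{128714480} \approx 0.0046201$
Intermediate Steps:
$\frac{V{\left(b,-62 \right)}}{12212} + \frac{S{\left(147 \right)}}{-42160} = \frac{99}{12212} + \frac{147}{-42160} = 99 \cdot \frac{1}{12212} + 147 \left(- \frac{1}{42160}\right) = \frac{99}{12212} - \frac{147}{42160} = \frac{594669}{128714480}$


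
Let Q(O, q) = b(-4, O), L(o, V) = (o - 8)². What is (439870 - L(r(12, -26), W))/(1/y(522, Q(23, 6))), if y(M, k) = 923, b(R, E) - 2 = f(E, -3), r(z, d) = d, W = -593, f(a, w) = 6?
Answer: 404933022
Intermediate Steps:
L(o, V) = (-8 + o)²
b(R, E) = 8 (b(R, E) = 2 + 6 = 8)
Q(O, q) = 8
(439870 - L(r(12, -26), W))/(1/y(522, Q(23, 6))) = (439870 - (-8 - 26)²)/(1/923) = (439870 - 1*(-34)²)/(1/923) = (439870 - 1*1156)*923 = (439870 - 1156)*923 = 438714*923 = 404933022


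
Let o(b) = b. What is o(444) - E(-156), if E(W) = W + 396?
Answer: 204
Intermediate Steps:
E(W) = 396 + W
o(444) - E(-156) = 444 - (396 - 156) = 444 - 1*240 = 444 - 240 = 204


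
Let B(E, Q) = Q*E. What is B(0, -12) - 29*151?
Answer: -4379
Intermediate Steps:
B(E, Q) = E*Q
B(0, -12) - 29*151 = 0*(-12) - 29*151 = 0 - 4379 = -4379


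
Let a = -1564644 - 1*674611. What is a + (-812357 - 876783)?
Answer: -3928395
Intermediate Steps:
a = -2239255 (a = -1564644 - 674611 = -2239255)
a + (-812357 - 876783) = -2239255 + (-812357 - 876783) = -2239255 - 1689140 = -3928395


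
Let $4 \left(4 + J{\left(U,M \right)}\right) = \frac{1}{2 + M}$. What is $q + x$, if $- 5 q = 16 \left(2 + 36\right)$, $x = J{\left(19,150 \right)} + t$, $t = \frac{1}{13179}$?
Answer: $- \frac{5031989561}{40064160} \approx -125.6$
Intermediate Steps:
$J{\left(U,M \right)} = -4 + \frac{1}{4 \left(2 + M\right)}$
$t = \frac{1}{13179} \approx 7.5878 \cdot 10^{-5}$
$x = - \frac{32037541}{8012832}$ ($x = \frac{-31 - 2400}{4 \left(2 + 150\right)} + \frac{1}{13179} = \frac{-31 - 2400}{4 \cdot 152} + \frac{1}{13179} = \frac{1}{4} \cdot \frac{1}{152} \left(-2431\right) + \frac{1}{13179} = - \frac{2431}{608} + \frac{1}{13179} = - \frac{32037541}{8012832} \approx -3.9983$)
$q = - \frac{608}{5}$ ($q = - \frac{16 \left(2 + 36\right)}{5} = - \frac{16 \cdot 38}{5} = \left(- \frac{1}{5}\right) 608 = - \frac{608}{5} \approx -121.6$)
$q + x = - \frac{608}{5} - \frac{32037541}{8012832} = - \frac{5031989561}{40064160}$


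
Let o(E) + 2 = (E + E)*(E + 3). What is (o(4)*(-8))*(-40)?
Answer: 17280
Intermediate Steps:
o(E) = -2 + 2*E*(3 + E) (o(E) = -2 + (E + E)*(E + 3) = -2 + (2*E)*(3 + E) = -2 + 2*E*(3 + E))
(o(4)*(-8))*(-40) = ((-2 + 2*4² + 6*4)*(-8))*(-40) = ((-2 + 2*16 + 24)*(-8))*(-40) = ((-2 + 32 + 24)*(-8))*(-40) = (54*(-8))*(-40) = -432*(-40) = 17280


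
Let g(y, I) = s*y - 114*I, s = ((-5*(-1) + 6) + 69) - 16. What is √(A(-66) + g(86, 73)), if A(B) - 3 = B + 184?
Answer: I*√2697 ≈ 51.933*I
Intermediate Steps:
A(B) = 187 + B (A(B) = 3 + (B + 184) = 3 + (184 + B) = 187 + B)
s = 64 (s = ((5 + 6) + 69) - 16 = (11 + 69) - 16 = 80 - 16 = 64)
g(y, I) = -114*I + 64*y (g(y, I) = 64*y - 114*I = -114*I + 64*y)
√(A(-66) + g(86, 73)) = √((187 - 66) + (-114*73 + 64*86)) = √(121 + (-8322 + 5504)) = √(121 - 2818) = √(-2697) = I*√2697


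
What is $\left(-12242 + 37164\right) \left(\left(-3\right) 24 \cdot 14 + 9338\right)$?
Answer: $207600260$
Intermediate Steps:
$\left(-12242 + 37164\right) \left(\left(-3\right) 24 \cdot 14 + 9338\right) = 24922 \left(\left(-72\right) 14 + 9338\right) = 24922 \left(-1008 + 9338\right) = 24922 \cdot 8330 = 207600260$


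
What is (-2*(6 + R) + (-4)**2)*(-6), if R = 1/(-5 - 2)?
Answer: -180/7 ≈ -25.714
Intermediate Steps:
R = -1/7 (R = 1/(-7) = -1/7 ≈ -0.14286)
(-2*(6 + R) + (-4)**2)*(-6) = (-2*(6 - 1/7) + (-4)**2)*(-6) = (-2*41/7 + 16)*(-6) = (-82/7 + 16)*(-6) = (30/7)*(-6) = -180/7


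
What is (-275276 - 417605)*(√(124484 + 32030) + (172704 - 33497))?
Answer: -96453885367 - 692881*√156514 ≈ -9.6728e+10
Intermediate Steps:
(-275276 - 417605)*(√(124484 + 32030) + (172704 - 33497)) = -692881*(√156514 + 139207) = -692881*(139207 + √156514) = -96453885367 - 692881*√156514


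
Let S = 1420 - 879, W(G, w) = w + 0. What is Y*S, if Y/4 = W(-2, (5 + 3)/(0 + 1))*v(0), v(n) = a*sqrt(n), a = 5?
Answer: 0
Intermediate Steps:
W(G, w) = w
v(n) = 5*sqrt(n)
S = 541
Y = 0 (Y = 4*(((5 + 3)/(0 + 1))*(5*sqrt(0))) = 4*((8/1)*(5*0)) = 4*((8*1)*0) = 4*(8*0) = 4*0 = 0)
Y*S = 0*541 = 0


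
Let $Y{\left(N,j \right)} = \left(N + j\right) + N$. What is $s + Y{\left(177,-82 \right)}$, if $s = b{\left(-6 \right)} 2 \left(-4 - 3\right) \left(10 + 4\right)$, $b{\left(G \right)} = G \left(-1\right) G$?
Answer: $7328$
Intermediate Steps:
$b{\left(G \right)} = - G^{2}$ ($b{\left(G \right)} = - G G = - G^{2}$)
$Y{\left(N,j \right)} = j + 2 N$
$s = 7056$ ($s = - \left(-6\right)^{2} \cdot 2 \left(-4 - 3\right) \left(10 + 4\right) = \left(-1\right) 36 \cdot 2 \left(\left(-7\right) 14\right) = \left(-36\right) 2 \left(-98\right) = \left(-72\right) \left(-98\right) = 7056$)
$s + Y{\left(177,-82 \right)} = 7056 + \left(-82 + 2 \cdot 177\right) = 7056 + \left(-82 + 354\right) = 7056 + 272 = 7328$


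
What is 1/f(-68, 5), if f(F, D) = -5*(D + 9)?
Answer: -1/70 ≈ -0.014286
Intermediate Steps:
f(F, D) = -45 - 5*D (f(F, D) = -5*(9 + D) = -45 - 5*D)
1/f(-68, 5) = 1/(-45 - 5*5) = 1/(-45 - 25) = 1/(-70) = -1/70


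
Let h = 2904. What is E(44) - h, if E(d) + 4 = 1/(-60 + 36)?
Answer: -69793/24 ≈ -2908.0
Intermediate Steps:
E(d) = -97/24 (E(d) = -4 + 1/(-60 + 36) = -4 + 1/(-24) = -4 - 1/24 = -97/24)
E(44) - h = -97/24 - 1*2904 = -97/24 - 2904 = -69793/24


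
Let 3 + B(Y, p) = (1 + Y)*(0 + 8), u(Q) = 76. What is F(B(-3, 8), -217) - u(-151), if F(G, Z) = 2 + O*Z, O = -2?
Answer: 360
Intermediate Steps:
B(Y, p) = 5 + 8*Y (B(Y, p) = -3 + (1 + Y)*(0 + 8) = -3 + (1 + Y)*8 = -3 + (8 + 8*Y) = 5 + 8*Y)
F(G, Z) = 2 - 2*Z
F(B(-3, 8), -217) - u(-151) = (2 - 2*(-217)) - 1*76 = (2 + 434) - 76 = 436 - 76 = 360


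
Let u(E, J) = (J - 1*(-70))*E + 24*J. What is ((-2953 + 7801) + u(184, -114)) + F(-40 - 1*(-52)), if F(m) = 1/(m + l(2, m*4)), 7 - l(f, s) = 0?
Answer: -113695/19 ≈ -5983.9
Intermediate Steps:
l(f, s) = 7 (l(f, s) = 7 - 1*0 = 7 + 0 = 7)
u(E, J) = 24*J + E*(70 + J) (u(E, J) = (J + 70)*E + 24*J = (70 + J)*E + 24*J = E*(70 + J) + 24*J = 24*J + E*(70 + J))
F(m) = 1/(7 + m) (F(m) = 1/(m + 7) = 1/(7 + m))
((-2953 + 7801) + u(184, -114)) + F(-40 - 1*(-52)) = ((-2953 + 7801) + (24*(-114) + 70*184 + 184*(-114))) + 1/(7 + (-40 - 1*(-52))) = (4848 + (-2736 + 12880 - 20976)) + 1/(7 + (-40 + 52)) = (4848 - 10832) + 1/(7 + 12) = -5984 + 1/19 = -113695/19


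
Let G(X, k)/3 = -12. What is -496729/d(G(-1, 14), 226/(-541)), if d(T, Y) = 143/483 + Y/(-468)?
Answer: -10124148675186/6052507 ≈ -1.6727e+6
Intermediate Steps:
G(X, k) = -36 (G(X, k) = 3*(-12) = -36)
d(T, Y) = 143/483 - Y/468 (d(T, Y) = 143*(1/483) + Y*(-1/468) = 143/483 - Y/468)
-496729/d(G(-1, 14), 226/(-541)) = -496729/(143/483 - 113/(234*(-541))) = -496729/(143/483 - 113*(-1)/(234*541)) = -496729/(143/483 - 1/468*(-226/541)) = -496729/(143/483 + 113/126594) = -496729/6052507/20381634 = -496729*20381634/6052507 = -10124148675186/6052507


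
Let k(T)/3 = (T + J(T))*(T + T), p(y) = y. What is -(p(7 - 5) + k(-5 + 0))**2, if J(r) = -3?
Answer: -58564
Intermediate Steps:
k(T) = 6*T*(-3 + T) (k(T) = 3*((T - 3)*(T + T)) = 3*((-3 + T)*(2*T)) = 3*(2*T*(-3 + T)) = 6*T*(-3 + T))
-(p(7 - 5) + k(-5 + 0))**2 = -((7 - 5) + 6*(-5 + 0)*(-3 + (-5 + 0)))**2 = -(2 + 6*(-5)*(-3 - 5))**2 = -(2 + 6*(-5)*(-8))**2 = -(2 + 240)**2 = -1*242**2 = -1*58564 = -58564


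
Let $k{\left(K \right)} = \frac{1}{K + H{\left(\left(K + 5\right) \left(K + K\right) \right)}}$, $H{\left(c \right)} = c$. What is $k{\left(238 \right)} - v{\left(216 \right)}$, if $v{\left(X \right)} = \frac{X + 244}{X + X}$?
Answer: $- \frac{6664541}{6258924} \approx -1.0648$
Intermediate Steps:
$k{\left(K \right)} = \frac{1}{K + 2 K \left(5 + K\right)}$ ($k{\left(K \right)} = \frac{1}{K + \left(K + 5\right) \left(K + K\right)} = \frac{1}{K + \left(5 + K\right) 2 K} = \frac{1}{K + 2 K \left(5 + K\right)}$)
$v{\left(X \right)} = \frac{244 + X}{2 X}$
$k{\left(238 \right)} - v{\left(216 \right)} = \frac{1}{238 \left(11 + 2 \cdot 238\right)} - \frac{244 + 216}{2 \cdot 216} = \frac{1}{238 \left(11 + 476\right)} - \frac{1}{2} \cdot \frac{1}{216} \cdot 460 = \frac{1}{238 \cdot 487} - \frac{115}{108} = \frac{1}{238} \cdot \frac{1}{487} - \frac{115}{108} = \frac{1}{115906} - \frac{115}{108} = - \frac{6664541}{6258924}$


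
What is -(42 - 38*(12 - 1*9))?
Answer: 72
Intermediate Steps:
-(42 - 38*(12 - 1*9)) = -(42 - 38*(12 - 9)) = -(42 - 38*3) = -(42 - 114) = -1*(-72) = 72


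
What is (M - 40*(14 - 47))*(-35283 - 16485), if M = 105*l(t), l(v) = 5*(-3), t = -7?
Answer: 13200840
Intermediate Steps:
l(v) = -15
M = -1575 (M = 105*(-15) = -1575)
(M - 40*(14 - 47))*(-35283 - 16485) = (-1575 - 40*(14 - 47))*(-35283 - 16485) = (-1575 - 40*(-33))*(-51768) = (-1575 + 1320)*(-51768) = -255*(-51768) = 13200840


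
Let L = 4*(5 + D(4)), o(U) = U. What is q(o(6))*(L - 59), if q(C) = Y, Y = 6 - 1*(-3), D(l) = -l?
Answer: -495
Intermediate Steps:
Y = 9 (Y = 6 + 3 = 9)
q(C) = 9
L = 4 (L = 4*(5 - 1*4) = 4*(5 - 4) = 4*1 = 4)
q(o(6))*(L - 59) = 9*(4 - 59) = 9*(-55) = -495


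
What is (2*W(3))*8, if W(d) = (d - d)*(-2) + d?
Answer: 48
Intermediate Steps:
W(d) = d (W(d) = 0*(-2) + d = 0 + d = d)
(2*W(3))*8 = (2*3)*8 = 6*8 = 48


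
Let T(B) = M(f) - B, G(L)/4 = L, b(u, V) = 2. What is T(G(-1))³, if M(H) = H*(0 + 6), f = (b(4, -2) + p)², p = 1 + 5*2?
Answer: 1054977832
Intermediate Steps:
p = 11 (p = 1 + 10 = 11)
G(L) = 4*L
f = 169 (f = (2 + 11)² = 13² = 169)
M(H) = 6*H (M(H) = H*6 = 6*H)
T(B) = 1014 - B (T(B) = 6*169 - B = 1014 - B)
T(G(-1))³ = (1014 - 4*(-1))³ = (1014 - 1*(-4))³ = (1014 + 4)³ = 1018³ = 1054977832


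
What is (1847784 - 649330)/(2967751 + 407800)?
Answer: 1198454/3375551 ≈ 0.35504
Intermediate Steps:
(1847784 - 649330)/(2967751 + 407800) = 1198454/3375551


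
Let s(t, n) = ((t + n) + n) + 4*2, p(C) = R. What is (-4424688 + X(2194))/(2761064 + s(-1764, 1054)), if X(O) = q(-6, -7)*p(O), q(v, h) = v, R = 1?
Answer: -737449/460236 ≈ -1.6023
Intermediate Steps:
p(C) = 1
s(t, n) = 8 + t + 2*n (s(t, n) = ((n + t) + n) + 8 = (t + 2*n) + 8 = 8 + t + 2*n)
X(O) = -6 (X(O) = -6*1 = -6)
(-4424688 + X(2194))/(2761064 + s(-1764, 1054)) = (-4424688 - 6)/(2761064 + (8 - 1764 + 2*1054)) = -4424694/(2761064 + (8 - 1764 + 2108)) = -4424694/(2761064 + 352) = -4424694/2761416 = -4424694*1/2761416 = -737449/460236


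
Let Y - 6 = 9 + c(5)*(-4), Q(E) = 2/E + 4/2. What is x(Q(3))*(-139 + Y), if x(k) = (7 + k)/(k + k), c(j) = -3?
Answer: -203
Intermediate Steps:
Q(E) = 2 + 2/E (Q(E) = 2/E + 4*(½) = 2/E + 2 = 2 + 2/E)
x(k) = (7 + k)/(2*k) (x(k) = (7 + k)/((2*k)) = (7 + k)*(1/(2*k)) = (7 + k)/(2*k))
Y = 27 (Y = 6 + (9 - 3*(-4)) = 6 + (9 + 12) = 6 + 21 = 27)
x(Q(3))*(-139 + Y) = ((7 + (2 + 2/3))/(2*(2 + 2/3)))*(-139 + 27) = ((7 + (2 + 2*(⅓)))/(2*(2 + 2*(⅓))))*(-112) = ((7 + (2 + ⅔))/(2*(2 + ⅔)))*(-112) = ((7 + 8/3)/(2*(8/3)))*(-112) = ((½)*(3/8)*(29/3))*(-112) = (29/16)*(-112) = -203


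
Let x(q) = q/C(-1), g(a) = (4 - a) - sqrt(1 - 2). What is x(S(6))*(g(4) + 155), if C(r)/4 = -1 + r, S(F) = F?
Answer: -465/4 + 3*I/4 ≈ -116.25 + 0.75*I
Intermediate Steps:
C(r) = -4 + 4*r (C(r) = 4*(-1 + r) = -4 + 4*r)
g(a) = 4 - I - a (g(a) = (4 - a) - sqrt(-1) = (4 - a) - I = 4 - I - a)
x(q) = -q/8 (x(q) = q/(-4 + 4*(-1)) = q/(-4 - 4) = q/(-8) = q*(-1/8) = -q/8)
x(S(6))*(g(4) + 155) = (-1/8*6)*((4 - I - 1*4) + 155) = -3*((4 - I - 4) + 155)/4 = -3*(-I + 155)/4 = -3*(155 - I)/4 = -465/4 + 3*I/4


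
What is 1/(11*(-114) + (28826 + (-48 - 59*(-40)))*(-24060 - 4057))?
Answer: -1/875508400 ≈ -1.1422e-9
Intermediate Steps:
1/(11*(-114) + (28826 + (-48 - 59*(-40)))*(-24060 - 4057)) = 1/(-1254 + (28826 + (-48 + 2360))*(-28117)) = 1/(-1254 + (28826 + 2312)*(-28117)) = 1/(-1254 + 31138*(-28117)) = 1/(-1254 - 875507146) = 1/(-875508400) = -1/875508400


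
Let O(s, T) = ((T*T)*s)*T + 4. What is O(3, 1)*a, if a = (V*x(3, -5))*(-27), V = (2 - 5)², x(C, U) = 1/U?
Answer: 1701/5 ≈ 340.20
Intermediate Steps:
V = 9 (V = (-3)² = 9)
O(s, T) = 4 + s*T³ (O(s, T) = (T²*s)*T + 4 = (s*T²)*T + 4 = s*T³ + 4 = 4 + s*T³)
a = 243/5 (a = (9/(-5))*(-27) = (9*(-⅕))*(-27) = -9/5*(-27) = 243/5 ≈ 48.600)
O(3, 1)*a = (4 + 3*1³)*(243/5) = (4 + 3*1)*(243/5) = (4 + 3)*(243/5) = 7*(243/5) = 1701/5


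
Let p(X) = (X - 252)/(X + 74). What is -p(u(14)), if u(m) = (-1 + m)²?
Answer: 83/243 ≈ 0.34156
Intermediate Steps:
p(X) = (-252 + X)/(74 + X)
-p(u(14)) = -(-252 + (-1 + 14)²)/(74 + (-1 + 14)²) = -(-252 + 13²)/(74 + 13²) = -(-252 + 169)/(74 + 169) = -(-83)/243 = -1*(-83/243) = 83/243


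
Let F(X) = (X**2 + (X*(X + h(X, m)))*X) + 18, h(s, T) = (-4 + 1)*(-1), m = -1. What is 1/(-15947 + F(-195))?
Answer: -1/7278704 ≈ -1.3739e-7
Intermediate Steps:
h(s, T) = 3 (h(s, T) = -3*(-1) = 3)
F(X) = 18 + X**2 + X**2*(3 + X) (F(X) = (X**2 + (X*(X + 3))*X) + 18 = (X**2 + (X*(3 + X))*X) + 18 = (X**2 + X**2*(3 + X)) + 18 = 18 + X**2 + X**2*(3 + X))
1/(-15947 + F(-195)) = 1/(-15947 + (18 + (-195)**3 + 4*(-195)**2)) = 1/(-15947 + (18 - 7414875 + 4*38025)) = 1/(-15947 + (18 - 7414875 + 152100)) = 1/(-15947 - 7262757) = 1/(-7278704) = -1/7278704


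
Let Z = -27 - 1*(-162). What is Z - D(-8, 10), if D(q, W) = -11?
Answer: 146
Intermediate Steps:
Z = 135 (Z = -27 + 162 = 135)
Z - D(-8, 10) = 135 - 1*(-11) = 135 + 11 = 146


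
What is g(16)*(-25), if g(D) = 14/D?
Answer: -175/8 ≈ -21.875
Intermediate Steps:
g(16)*(-25) = (14/16)*(-25) = (14*(1/16))*(-25) = (7/8)*(-25) = -175/8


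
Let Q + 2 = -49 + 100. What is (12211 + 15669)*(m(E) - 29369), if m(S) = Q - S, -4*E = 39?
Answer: -817169770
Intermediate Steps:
E = -39/4 (E = -¼*39 = -39/4 ≈ -9.7500)
Q = 49 (Q = -2 + (-49 + 100) = -2 + 51 = 49)
m(S) = 49 - S
(12211 + 15669)*(m(E) - 29369) = (12211 + 15669)*((49 - 1*(-39/4)) - 29369) = 27880*((49 + 39/4) - 29369) = 27880*(235/4 - 29369) = 27880*(-117241/4) = -817169770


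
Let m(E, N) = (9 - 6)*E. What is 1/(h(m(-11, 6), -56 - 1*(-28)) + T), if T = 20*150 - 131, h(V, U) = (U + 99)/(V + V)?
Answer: 66/189283 ≈ 0.00034868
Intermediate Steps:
m(E, N) = 3*E
h(V, U) = (99 + U)/(2*V) (h(V, U) = (99 + U)/((2*V)) = (99 + U)*(1/(2*V)) = (99 + U)/(2*V))
T = 2869 (T = 3000 - 131 = 2869)
1/(h(m(-11, 6), -56 - 1*(-28)) + T) = 1/((99 + (-56 - 1*(-28)))/(2*((3*(-11)))) + 2869) = 1/((½)*(99 + (-56 + 28))/(-33) + 2869) = 1/((½)*(-1/33)*(99 - 28) + 2869) = 1/((½)*(-1/33)*71 + 2869) = 1/(-71/66 + 2869) = 1/(189283/66) = 66/189283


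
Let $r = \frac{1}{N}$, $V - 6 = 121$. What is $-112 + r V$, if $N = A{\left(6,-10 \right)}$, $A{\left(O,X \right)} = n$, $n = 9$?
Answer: $- \frac{881}{9} \approx -97.889$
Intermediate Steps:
$V = 127$ ($V = 6 + 121 = 127$)
$A{\left(O,X \right)} = 9$
$N = 9$
$r = \frac{1}{9} \approx 0.11111$
$-112 + r V = -112 + \frac{1}{9} \cdot 127 = -112 + \frac{127}{9} = - \frac{881}{9}$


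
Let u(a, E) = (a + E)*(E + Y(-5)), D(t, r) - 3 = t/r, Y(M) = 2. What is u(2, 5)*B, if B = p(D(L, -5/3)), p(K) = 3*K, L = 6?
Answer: -441/5 ≈ -88.200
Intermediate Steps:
D(t, r) = 3 + t/r
u(a, E) = (2 + E)*(E + a) (u(a, E) = (a + E)*(E + 2) = (E + a)*(2 + E) = (2 + E)*(E + a))
B = -9/5 (B = 3*(3 + 6/((-5/3))) = 3*(3 + 6/((-5*⅓))) = 3*(3 + 6/(-5/3)) = 3*(3 + 6*(-⅗)) = 3*(3 - 18/5) = 3*(-⅗) = -9/5 ≈ -1.8000)
u(2, 5)*B = (5² + 2*5 + 2*2 + 5*2)*(-9/5) = (25 + 10 + 4 + 10)*(-9/5) = 49*(-9/5) = -441/5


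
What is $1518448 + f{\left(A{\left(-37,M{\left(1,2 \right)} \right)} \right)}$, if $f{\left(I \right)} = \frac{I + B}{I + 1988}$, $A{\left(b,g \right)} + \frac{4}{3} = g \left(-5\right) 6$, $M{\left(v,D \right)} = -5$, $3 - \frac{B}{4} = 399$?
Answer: $\frac{4866623687}{3205} \approx 1.5184 \cdot 10^{6}$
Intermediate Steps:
$B = -1584$ ($B = 12 - 1596 = -1584$)
$A{\left(b,g \right)} = - \frac{4}{3} - 30 g$ ($A{\left(b,g \right)} = - \frac{4}{3} + g \left(-5\right) 6 = - \frac{4}{3} + - 5 g 6 = - \frac{4}{3} - 30 g$)
$f{\left(I \right)} = \frac{-1584 + I}{1988 + I}$ ($f{\left(I \right)} = \frac{I - 1584}{I + 1988} = \frac{-1584 + I}{1988 + I}$)
$1518448 + f{\left(A{\left(-37,M{\left(1,2 \right)} \right)} \right)} = 1518448 + \frac{-1584 - - \frac{446}{3}}{1988 - - \frac{446}{3}} = 1518448 + \frac{-1584 + \left(- \frac{4}{3} + 150\right)}{1988 + \left(- \frac{4}{3} + 150\right)} = 1518448 + \frac{-1584 + \frac{446}{3}}{1988 + \frac{446}{3}} = 1518448 + \frac{1}{\frac{6410}{3}} \left(- \frac{4306}{3}\right) = 1518448 + \frac{3}{6410} \left(- \frac{4306}{3}\right) = 1518448 - \frac{2153}{3205} = \frac{4866623687}{3205}$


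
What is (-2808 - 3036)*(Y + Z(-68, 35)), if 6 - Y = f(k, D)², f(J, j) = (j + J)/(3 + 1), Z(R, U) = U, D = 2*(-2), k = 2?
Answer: -238143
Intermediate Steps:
D = -4
f(J, j) = J/4 + j/4 (f(J, j) = (J + j)/4 = (J + j)*(¼) = J/4 + j/4)
Y = 23/4 (Y = 6 - ((¼)*2 + (¼)*(-4))² = 6 - (½ - 1)² = 6 - (-½)² = 6 - 1*¼ = 6 - ¼ = 23/4 ≈ 5.7500)
(-2808 - 3036)*(Y + Z(-68, 35)) = (-2808 - 3036)*(23/4 + 35) = -5844*163/4 = -238143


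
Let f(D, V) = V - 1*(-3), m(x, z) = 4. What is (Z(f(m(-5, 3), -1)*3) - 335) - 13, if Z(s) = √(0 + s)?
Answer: -348 + √6 ≈ -345.55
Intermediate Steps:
f(D, V) = 3 + V (f(D, V) = V + 3 = 3 + V)
Z(s) = √s
(Z(f(m(-5, 3), -1)*3) - 335) - 13 = (√((3 - 1)*3) - 335) - 13 = (√(2*3) - 335) - 13 = (√6 - 335) - 13 = (-335 + √6) - 13 = -348 + √6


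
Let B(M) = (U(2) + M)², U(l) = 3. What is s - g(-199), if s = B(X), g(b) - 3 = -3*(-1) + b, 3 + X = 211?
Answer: 44714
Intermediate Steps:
X = 208 (X = -3 + 211 = 208)
g(b) = 6 + b (g(b) = 3 + (-3*(-1) + b) = 3 + (3 + b) = 6 + b)
B(M) = (3 + M)²
s = 44521 (s = (3 + 208)² = 211² = 44521)
s - g(-199) = 44521 - (6 - 199) = 44521 - 1*(-193) = 44521 + 193 = 44714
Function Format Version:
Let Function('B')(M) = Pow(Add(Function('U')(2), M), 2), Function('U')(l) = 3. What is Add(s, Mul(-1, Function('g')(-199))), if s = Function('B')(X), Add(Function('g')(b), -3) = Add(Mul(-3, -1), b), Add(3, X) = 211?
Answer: 44714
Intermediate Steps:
X = 208 (X = Add(-3, 211) = 208)
Function('g')(b) = Add(6, b) (Function('g')(b) = Add(3, Add(Mul(-3, -1), b)) = Add(3, Add(3, b)) = Add(6, b))
Function('B')(M) = Pow(Add(3, M), 2)
s = 44521 (s = Pow(Add(3, 208), 2) = Pow(211, 2) = 44521)
Add(s, Mul(-1, Function('g')(-199))) = Add(44521, Mul(-1, Add(6, -199))) = Add(44521, Mul(-1, -193)) = Add(44521, 193) = 44714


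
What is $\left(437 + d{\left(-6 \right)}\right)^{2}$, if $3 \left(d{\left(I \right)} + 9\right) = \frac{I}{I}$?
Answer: $\frac{1651225}{9} \approx 1.8347 \cdot 10^{5}$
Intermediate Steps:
$d{\left(I \right)} = - \frac{26}{3}$ ($d{\left(I \right)} = -9 + \frac{I \frac{1}{I}}{3} = -9 + \frac{1}{3} \cdot 1 = -9 + \frac{1}{3} = - \frac{26}{3}$)
$\left(437 + d{\left(-6 \right)}\right)^{2} = \left(437 - \frac{26}{3}\right)^{2} = \left(\frac{1285}{3}\right)^{2} = \frac{1651225}{9}$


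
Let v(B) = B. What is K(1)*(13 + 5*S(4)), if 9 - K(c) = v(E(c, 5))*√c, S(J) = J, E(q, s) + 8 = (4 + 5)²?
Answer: -2112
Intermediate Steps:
E(q, s) = 73 (E(q, s) = -8 + (4 + 5)² = -8 + 9² = -8 + 81 = 73)
K(c) = 9 - 73*√c
K(1)*(13 + 5*S(4)) = (9 - 73*√1)*(13 + 5*4) = (9 - 73*1)*(13 + 20) = (9 - 73)*33 = -64*33 = -2112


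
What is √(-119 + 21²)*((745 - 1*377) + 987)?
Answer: 1355*√322 ≈ 24315.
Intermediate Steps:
√(-119 + 21²)*((745 - 1*377) + 987) = √(-119 + 441)*((745 - 377) + 987) = √322*(368 + 987) = √322*1355 = 1355*√322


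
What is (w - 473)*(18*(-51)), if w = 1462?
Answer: -907902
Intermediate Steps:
(w - 473)*(18*(-51)) = (1462 - 473)*(18*(-51)) = 989*(-918) = -907902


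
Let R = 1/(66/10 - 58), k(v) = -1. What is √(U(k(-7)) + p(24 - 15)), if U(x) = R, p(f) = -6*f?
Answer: I*√3567931/257 ≈ 7.3498*I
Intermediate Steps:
R = -5/257 (R = 1/(66*(⅒) - 58) = 1/(33/5 - 58) = 1/(-257/5) = -5/257 ≈ -0.019455)
U(x) = -5/257
√(U(k(-7)) + p(24 - 15)) = √(-5/257 - 6*(24 - 15)) = √(-5/257 - 6*9) = √(-5/257 - 54) = √(-13883/257) = I*√3567931/257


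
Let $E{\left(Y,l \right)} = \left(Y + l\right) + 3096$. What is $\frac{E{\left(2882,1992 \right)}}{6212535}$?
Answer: $\frac{1594}{1242507} \approx 0.0012829$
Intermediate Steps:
$E{\left(Y,l \right)} = 3096 + Y + l$
$\frac{E{\left(2882,1992 \right)}}{6212535} = \frac{3096 + 2882 + 1992}{6212535} = 7970 \cdot \frac{1}{6212535} = \frac{1594}{1242507}$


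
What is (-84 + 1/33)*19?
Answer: -52649/33 ≈ -1595.4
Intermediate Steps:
(-84 + 1/33)*19 = -2771/33*19 = -52649/33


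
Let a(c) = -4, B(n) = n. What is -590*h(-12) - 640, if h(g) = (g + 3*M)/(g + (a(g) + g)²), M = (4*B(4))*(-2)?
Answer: -23110/61 ≈ -378.85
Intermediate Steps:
M = -32 (M = (4*4)*(-2) = 16*(-2) = -32)
h(g) = (-96 + g)/(g + (-4 + g)²) (h(g) = (g + 3*(-32))/(g + (-4 + g)²) = (g - 96)/(g + (-4 + g)²) = (-96 + g)/(g + (-4 + g)²))
-590*h(-12) - 640 = -590*(-96 - 12)/(-12 + (-4 - 12)²) - 640 = -590*(-108)/(-12 + (-16)²) - 640 = -590*(-108)/(-12 + 256) - 640 = -590*(-108)/244 - 640 = -295*(-108)/122 - 640 = -590*(-27/61) - 640 = 15930/61 - 640 = -23110/61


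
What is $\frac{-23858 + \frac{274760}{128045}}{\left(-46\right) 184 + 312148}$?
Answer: $- \frac{305462285}{3888521778} \approx -0.078555$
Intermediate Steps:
$\frac{-23858 + \frac{274760}{128045}}{\left(-46\right) 184 + 312148} = \frac{-23858 + 274760 \cdot \frac{1}{128045}}{-8464 + 312148} = \frac{-23858 + \frac{54952}{25609}}{303684} = \left(- \frac{610924570}{25609}\right) \frac{1}{303684} = - \frac{305462285}{3888521778}$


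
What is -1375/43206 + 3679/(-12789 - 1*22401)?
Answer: -17278427/126701595 ≈ -0.13637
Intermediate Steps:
-1375/43206 + 3679/(-12789 - 1*22401) = -1375*1/43206 + 3679/(-12789 - 22401) = -1375/43206 + 3679/(-35190) = -1375/43206 + 3679*(-1/35190) = -1375/43206 - 3679/35190 = -17278427/126701595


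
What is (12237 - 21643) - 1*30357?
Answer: -39763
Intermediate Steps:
(12237 - 21643) - 1*30357 = -9406 - 30357 = -39763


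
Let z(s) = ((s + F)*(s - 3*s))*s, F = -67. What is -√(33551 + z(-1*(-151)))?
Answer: -I*√3797017 ≈ -1948.6*I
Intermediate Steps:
z(s) = -2*s²*(-67 + s) (z(s) = ((s - 67)*(s - 3*s))*s = ((-67 + s)*(-2*s))*s = (-2*s*(-67 + s))*s = -2*s²*(-67 + s))
-√(33551 + z(-1*(-151))) = -√(33551 + 2*(-1*(-151))²*(67 - (-1)*(-151))) = -√(33551 + 2*151²*(67 - 1*151)) = -√(33551 + 2*22801*(67 - 151)) = -√(33551 + 2*22801*(-84)) = -√(33551 - 3830568) = -√(-3797017) = -I*√3797017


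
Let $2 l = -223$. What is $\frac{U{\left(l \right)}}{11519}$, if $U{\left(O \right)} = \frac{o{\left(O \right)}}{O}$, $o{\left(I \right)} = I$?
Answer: $\frac{1}{11519} \approx 8.6813 \cdot 10^{-5}$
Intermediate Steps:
$l = - \frac{223}{2}$ ($l = \frac{1}{2} \left(-223\right) = - \frac{223}{2} \approx -111.5$)
$U{\left(O \right)} = 1$ ($U{\left(O \right)} = \frac{O}{O} = 1$)
$\frac{U{\left(l \right)}}{11519} = 1 \cdot \frac{1}{11519} = \frac{1}{11519}$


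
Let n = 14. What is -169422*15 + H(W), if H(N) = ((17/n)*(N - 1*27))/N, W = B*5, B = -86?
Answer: -15298798831/6020 ≈ -2.5413e+6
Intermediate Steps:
W = -430 (W = -86*5 = -430)
H(N) = (-459/14 + 17*N/14)/N (H(N) = ((17/14)*(N - 1*27))/N = ((17*(1/14))*(N - 27))/N = (17*(-27 + N)/14)/N = (-459/14 + 17*N/14)/N)
-169422*15 + H(W) = -169422*15 + (17/14)*(-27 - 430)/(-430) = -2541330 + (17/14)*(-1/430)*(-457) = -2541330 + 7769/6020 = -15298798831/6020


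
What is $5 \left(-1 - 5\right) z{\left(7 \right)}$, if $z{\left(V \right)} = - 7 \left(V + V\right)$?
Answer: $2940$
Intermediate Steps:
$z{\left(V \right)} = - 14 V$ ($z{\left(V \right)} = - 7 \cdot 2 V = - 14 V$)
$5 \left(-1 - 5\right) z{\left(7 \right)} = 5 \left(-1 - 5\right) \left(\left(-14\right) 7\right) = 5 \left(-6\right) \left(-98\right) = \left(-30\right) \left(-98\right) = 2940$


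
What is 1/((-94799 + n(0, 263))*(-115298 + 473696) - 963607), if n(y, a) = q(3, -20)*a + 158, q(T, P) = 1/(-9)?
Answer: -1/33930581911 ≈ -2.9472e-11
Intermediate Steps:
q(T, P) = -⅑
n(y, a) = 158 - a/9 (n(y, a) = -a/9 + 158 = 158 - a/9)
1/((-94799 + n(0, 263))*(-115298 + 473696) - 963607) = 1/((-94799 + (158 - ⅑*263))*(-115298 + 473696) - 963607) = 1/((-94799 + (158 - 263/9))*358398 - 963607) = 1/((-94799 + 1159/9)*358398 - 963607) = 1/(-852032/9*358398 - 963607) = 1/(-33929618304 - 963607) = 1/(-33930581911) = -1/33930581911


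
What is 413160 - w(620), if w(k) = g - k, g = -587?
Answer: 414367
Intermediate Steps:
w(k) = -587 - k
413160 - w(620) = 413160 - (-587 - 1*620) = 413160 - (-587 - 620) = 413160 - 1*(-1207) = 413160 + 1207 = 414367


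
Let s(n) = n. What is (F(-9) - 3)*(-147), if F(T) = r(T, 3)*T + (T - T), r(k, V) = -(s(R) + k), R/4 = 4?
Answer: -8820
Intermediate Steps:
R = 16 (R = 4*4 = 16)
r(k, V) = -16 - k (r(k, V) = -(16 + k) = -16 - k)
F(T) = T*(-16 - T) (F(T) = (-16 - T)*T + (T - T) = T*(-16 - T) + 0 = T*(-16 - T))
(F(-9) - 3)*(-147) = (-1*(-9)*(16 - 9) - 3)*(-147) = (-1*(-9)*7 - 3)*(-147) = (63 - 3)*(-147) = 60*(-147) = -8820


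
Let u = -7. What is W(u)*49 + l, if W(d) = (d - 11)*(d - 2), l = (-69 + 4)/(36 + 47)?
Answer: 658789/83 ≈ 7937.2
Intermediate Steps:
l = -65/83 ≈ -0.78313
W(d) = (-11 + d)*(-2 + d)
W(u)*49 + l = (22 + (-7)² - 13*(-7))*49 - 65/83 = (22 + 49 + 91)*49 - 65/83 = 162*49 - 65/83 = 7938 - 65/83 = 658789/83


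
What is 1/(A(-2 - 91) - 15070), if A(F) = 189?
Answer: -1/14881 ≈ -6.7200e-5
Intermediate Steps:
1/(A(-2 - 91) - 15070) = 1/(189 - 15070) = 1/(-14881) = -1/14881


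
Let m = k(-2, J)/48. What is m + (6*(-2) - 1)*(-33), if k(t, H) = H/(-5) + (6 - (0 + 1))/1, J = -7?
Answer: 6437/15 ≈ 429.13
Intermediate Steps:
k(t, H) = 5 - H/5 (k(t, H) = H*(-1/5) + (6 - 1*1)*1 = -H/5 + (6 - 1)*1 = -H/5 + 5*1 = -H/5 + 5 = 5 - H/5)
m = 2/15 (m = (5 - 1/5*(-7))/48 = (5 + 7/5)*(1/48) = (32/5)*(1/48) = 2/15 ≈ 0.13333)
m + (6*(-2) - 1)*(-33) = 2/15 + (6*(-2) - 1)*(-33) = 2/15 + (-12 - 1)*(-33) = 2/15 - 13*(-33) = 2/15 + 429 = 6437/15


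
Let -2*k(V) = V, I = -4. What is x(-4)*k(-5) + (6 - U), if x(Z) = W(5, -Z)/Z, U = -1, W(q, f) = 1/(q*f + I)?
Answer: 891/128 ≈ 6.9609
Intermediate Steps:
W(q, f) = 1/(-4 + f*q) (W(q, f) = 1/(q*f - 4) = 1/(f*q - 4) = 1/(-4 + f*q))
k(V) = -V/2
x(Z) = 1/(Z*(-4 - 5*Z)) (x(Z) = 1/((-4 - Z*5)*Z) = 1/((-4 - 5*Z)*Z) = 1/(Z*(-4 - 5*Z)))
x(-4)*k(-5) + (6 - U) = (1/((-4)*(-4 - 5*(-4))))*(-½*(-5)) + (6 - 1*(-1)) = -1/(4*(-4 + 20))*(5/2) + (6 + 1) = -¼/16*(5/2) + 7 = -¼*1/16*(5/2) + 7 = -1/64*5/2 + 7 = -5/128 + 7 = 891/128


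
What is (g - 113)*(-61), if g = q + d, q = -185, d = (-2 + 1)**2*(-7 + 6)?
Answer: 18239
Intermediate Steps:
d = -1 (d = (-1)**2*(-1) = 1*(-1) = -1)
g = -186 (g = -185 - 1 = -186)
(g - 113)*(-61) = (-186 - 113)*(-61) = -299*(-61) = 18239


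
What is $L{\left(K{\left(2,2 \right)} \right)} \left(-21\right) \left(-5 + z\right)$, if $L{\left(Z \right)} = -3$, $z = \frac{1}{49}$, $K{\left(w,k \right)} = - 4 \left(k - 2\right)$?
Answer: $- \frac{2196}{7} \approx -313.71$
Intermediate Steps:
$K{\left(w,k \right)} = 8 - 4 k$ ($K{\left(w,k \right)} = - 4 \left(-2 + k\right) = 8 - 4 k$)
$z = \frac{1}{49} \approx 0.020408$
$L{\left(K{\left(2,2 \right)} \right)} \left(-21\right) \left(-5 + z\right) = \left(-3\right) \left(-21\right) \left(-5 + \frac{1}{49}\right) = 63 \left(- \frac{244}{49}\right) = - \frac{2196}{7}$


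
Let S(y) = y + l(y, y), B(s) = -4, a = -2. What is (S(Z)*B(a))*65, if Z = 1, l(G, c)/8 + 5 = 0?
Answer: 10140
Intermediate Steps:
l(G, c) = -40 (l(G, c) = -40 + 8*0 = -40 + 0 = -40)
S(y) = -40 + y (S(y) = y - 40 = -40 + y)
(S(Z)*B(a))*65 = ((-40 + 1)*(-4))*65 = -39*(-4)*65 = 156*65 = 10140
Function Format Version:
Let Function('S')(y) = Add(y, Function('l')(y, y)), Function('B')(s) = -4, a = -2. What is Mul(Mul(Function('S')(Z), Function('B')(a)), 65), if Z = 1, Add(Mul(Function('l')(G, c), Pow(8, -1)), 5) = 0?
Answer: 10140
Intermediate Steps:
Function('l')(G, c) = -40 (Function('l')(G, c) = Add(-40, Mul(8, 0)) = Add(-40, 0) = -40)
Function('S')(y) = Add(-40, y) (Function('S')(y) = Add(y, -40) = Add(-40, y))
Mul(Mul(Function('S')(Z), Function('B')(a)), 65) = Mul(Mul(Add(-40, 1), -4), 65) = Mul(Mul(-39, -4), 65) = Mul(156, 65) = 10140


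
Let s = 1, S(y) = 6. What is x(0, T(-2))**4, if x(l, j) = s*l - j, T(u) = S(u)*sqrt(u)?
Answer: 5184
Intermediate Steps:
T(u) = 6*sqrt(u)
x(l, j) = l - j (x(l, j) = 1*l - j = l - j)
x(0, T(-2))**4 = (0 - 6*sqrt(-2))**4 = (0 - 6*I*sqrt(2))**4 = (-6*I*sqrt(2))**4 = 5184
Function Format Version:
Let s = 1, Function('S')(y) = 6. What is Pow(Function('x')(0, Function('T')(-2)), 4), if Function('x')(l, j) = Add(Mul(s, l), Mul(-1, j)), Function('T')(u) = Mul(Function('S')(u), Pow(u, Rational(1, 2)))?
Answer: 5184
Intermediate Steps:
Function('T')(u) = Mul(6, Pow(u, Rational(1, 2)))
Function('x')(l, j) = Add(l, Mul(-1, j)) (Function('x')(l, j) = Add(Mul(1, l), Mul(-1, j)) = Add(l, Mul(-1, j)))
Pow(Function('x')(0, Function('T')(-2)), 4) = Pow(Add(0, Mul(-1, Mul(6, Pow(-2, Rational(1, 2))))), 4) = Pow(Add(0, Mul(-1, Mul(6, Mul(I, Pow(2, Rational(1, 2)))))), 4) = Pow(Add(0, Mul(-1, Mul(6, I, Pow(2, Rational(1, 2))))), 4) = Pow(Add(0, Mul(-6, I, Pow(2, Rational(1, 2)))), 4) = Pow(Mul(-6, I, Pow(2, Rational(1, 2))), 4) = 5184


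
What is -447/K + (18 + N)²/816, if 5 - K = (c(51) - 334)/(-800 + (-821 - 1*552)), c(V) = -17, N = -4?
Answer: -98818169/1072428 ≈ -92.144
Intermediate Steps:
K = 10514/2173 (K = 5 - (-17 - 334)/(-800 + (-821 - 1*552)) = 5 - (-351)/(-800 + (-821 - 552)) = 5 - (-351)/(-800 - 1373) = 5 - (-351)/(-2173) = 5 - (-351)*(-1)/2173 = 5 - 1*351/2173 = 5 - 351/2173 = 10514/2173 ≈ 4.8385)
-447/K + (18 + N)²/816 = -447/10514/2173 + (18 - 4)²/816 = -447*2173/10514 + 14²*(1/816) = -971331/10514 + 196*(1/816) = -971331/10514 + 49/204 = -98818169/1072428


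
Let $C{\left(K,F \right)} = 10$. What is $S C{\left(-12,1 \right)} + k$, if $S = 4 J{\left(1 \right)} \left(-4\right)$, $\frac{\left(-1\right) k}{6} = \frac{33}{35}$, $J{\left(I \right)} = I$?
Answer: $- \frac{5798}{35} \approx -165.66$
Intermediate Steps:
$k = - \frac{198}{35}$ ($k = - 6 \cdot \frac{33}{35} = - 6 \cdot 33 \cdot \frac{1}{35} = \left(-6\right) \frac{33}{35} = - \frac{198}{35} \approx -5.6571$)
$S = -16$ ($S = 4 \cdot 1 \left(-4\right) = 4 \left(-4\right) = -16$)
$S C{\left(-12,1 \right)} + k = \left(-16\right) 10 - \frac{198}{35} = -160 - \frac{198}{35} = - \frac{5798}{35}$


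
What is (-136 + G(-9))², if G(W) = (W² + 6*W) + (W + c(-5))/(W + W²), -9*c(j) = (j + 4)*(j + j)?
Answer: 5001742729/419904 ≈ 11912.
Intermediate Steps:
c(j) = -2*j*(4 + j)/9 (c(j) = -(j + 4)*(j + j)/9 = -(4 + j)*2*j/9 = -2*j*(4 + j)/9)
G(W) = W² + 6*W + (-10/9 + W)/(W + W²) (G(W) = (W² + 6*W) + (W - 2/9*(-5)*(4 - 5))/(W + W²) = (W² + 6*W) + (W - 2/9*(-5)*(-1))/(W + W²) = (W² + 6*W) + (W - 10/9)/(W + W²) = (W² + 6*W) + (-10/9 + W)/(W + W²) = W² + 6*W + (-10/9 + W)/(W + W²))
(-136 + G(-9))² = (-136 + (-10/9 - 9 + (-9)⁴ + 6*(-9)² + 7*(-9)³)/((-9)*(1 - 9)))² = (-136 - ⅑*(-10/9 - 9 + 6561 + 6*81 + 7*(-729))/(-8))² = (-136 - ⅑*(-⅛)*(-10/9 - 9 + 6561 + 486 - 5103))² = (-136 - ⅑*(-⅛)*17405/9)² = (-136 + 17405/648)² = (-70723/648)² = 5001742729/419904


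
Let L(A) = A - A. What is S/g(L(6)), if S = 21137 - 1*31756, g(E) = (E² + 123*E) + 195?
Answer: -10619/195 ≈ -54.456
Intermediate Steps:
L(A) = 0
g(E) = 195 + E² + 123*E
S = -10619 (S = 21137 - 31756 = -10619)
S/g(L(6)) = -10619/(195 + 0² + 123*0) = -10619/(195 + 0 + 0) = -10619/195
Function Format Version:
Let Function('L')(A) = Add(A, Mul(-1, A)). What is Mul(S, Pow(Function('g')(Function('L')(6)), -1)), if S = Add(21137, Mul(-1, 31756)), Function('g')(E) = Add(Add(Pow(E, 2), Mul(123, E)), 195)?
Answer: Rational(-10619, 195) ≈ -54.456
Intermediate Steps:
Function('L')(A) = 0
Function('g')(E) = Add(195, Pow(E, 2), Mul(123, E))
S = -10619 (S = Add(21137, -31756) = -10619)
Mul(S, Pow(Function('g')(Function('L')(6)), -1)) = Mul(-10619, Pow(Add(195, Pow(0, 2), Mul(123, 0)), -1)) = Mul(-10619, Pow(Add(195, 0, 0), -1)) = Mul(-10619, Pow(195, -1)) = Mul(-10619, Rational(1, 195)) = Rational(-10619, 195)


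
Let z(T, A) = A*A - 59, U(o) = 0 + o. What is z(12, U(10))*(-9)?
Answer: -369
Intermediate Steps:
U(o) = o
z(T, A) = -59 + A² (z(T, A) = A² - 59 = -59 + A²)
z(12, U(10))*(-9) = (-59 + 10²)*(-9) = (-59 + 100)*(-9) = 41*(-9) = -369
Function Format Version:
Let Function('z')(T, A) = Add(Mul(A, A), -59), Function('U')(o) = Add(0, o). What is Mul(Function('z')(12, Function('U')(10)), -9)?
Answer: -369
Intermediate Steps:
Function('U')(o) = o
Function('z')(T, A) = Add(-59, Pow(A, 2)) (Function('z')(T, A) = Add(Pow(A, 2), -59) = Add(-59, Pow(A, 2)))
Mul(Function('z')(12, Function('U')(10)), -9) = Mul(Add(-59, Pow(10, 2)), -9) = Mul(Add(-59, 100), -9) = Mul(41, -9) = -369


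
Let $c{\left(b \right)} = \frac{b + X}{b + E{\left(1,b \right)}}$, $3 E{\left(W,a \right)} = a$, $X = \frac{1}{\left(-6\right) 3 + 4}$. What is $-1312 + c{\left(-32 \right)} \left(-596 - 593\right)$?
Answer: $- \frac{3952687}{1792} \approx -2205.7$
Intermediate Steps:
$X = - \frac{1}{14}$ ($X = \frac{1}{-18 + 4} = \frac{1}{-14} = - \frac{1}{14} \approx -0.071429$)
$E{\left(W,a \right)} = \frac{a}{3}$
$c{\left(b \right)} = \frac{3 \left(- \frac{1}{14} + b\right)}{4 b}$ ($c{\left(b \right)} = \frac{b - \frac{1}{14}}{b + \frac{b}{3}} = \frac{- \frac{1}{14} + b}{\frac{4}{3} b} = \left(- \frac{1}{14} + b\right) \frac{3}{4 b} = \frac{3 \left(- \frac{1}{14} + b\right)}{4 b}$)
$-1312 + c{\left(-32 \right)} \left(-596 - 593\right) = -1312 + \frac{3 \left(-1 + 14 \left(-32\right)\right)}{56 \left(-32\right)} \left(-596 - 593\right) = -1312 + \frac{3}{56} \left(- \frac{1}{32}\right) \left(-1 - 448\right) \left(-596 - 593\right) = -1312 + \frac{3}{56} \left(- \frac{1}{32}\right) \left(-449\right) \left(-1189\right) = -1312 + \frac{1347}{1792} \left(-1189\right) = -1312 - \frac{1601583}{1792} = - \frac{3952687}{1792}$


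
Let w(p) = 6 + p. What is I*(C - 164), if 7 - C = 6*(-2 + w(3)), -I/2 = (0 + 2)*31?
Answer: 24676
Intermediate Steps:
I = -124 (I = -2*(0 + 2)*31 = -4*31 = -2*62 = -124)
C = -35 (C = 7 - 6*(-2 + (6 + 3)) = 7 - 6*(-2 + 9) = 7 - 6*7 = 7 - 1*42 = 7 - 42 = -35)
I*(C - 164) = -124*(-35 - 164) = -124*(-199) = 24676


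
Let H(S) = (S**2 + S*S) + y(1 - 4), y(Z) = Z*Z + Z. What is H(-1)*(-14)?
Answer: -112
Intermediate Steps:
y(Z) = Z + Z**2 (y(Z) = Z**2 + Z = Z + Z**2)
H(S) = 6 + 2*S**2 (H(S) = (S**2 + S*S) + (1 - 4)*(1 + (1 - 4)) = (S**2 + S**2) - 3*(1 - 3) = 2*S**2 - 3*(-2) = 2*S**2 + 6 = 6 + 2*S**2)
H(-1)*(-14) = (6 + 2*(-1)**2)*(-14) = (6 + 2*1)*(-14) = (6 + 2)*(-14) = 8*(-14) = -112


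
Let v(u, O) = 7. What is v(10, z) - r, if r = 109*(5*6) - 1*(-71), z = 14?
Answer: -3334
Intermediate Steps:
r = 3341 (r = 109*30 + 71 = 3270 + 71 = 3341)
v(10, z) - r = 7 - 1*3341 = 7 - 3341 = -3334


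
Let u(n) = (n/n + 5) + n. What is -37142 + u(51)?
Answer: -37085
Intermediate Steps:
u(n) = 6 + n (u(n) = (1 + 5) + n = 6 + n)
-37142 + u(51) = -37142 + (6 + 51) = -37142 + 57 = -37085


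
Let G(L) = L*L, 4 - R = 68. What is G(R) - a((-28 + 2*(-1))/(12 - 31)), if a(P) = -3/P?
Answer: 40979/10 ≈ 4097.9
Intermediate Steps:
R = -64 (R = 4 - 1*68 = 4 - 68 = -64)
G(L) = L**2
G(R) - a((-28 + 2*(-1))/(12 - 31)) = (-64)**2 - (-3)/((-28 + 2*(-1))/(12 - 31)) = 4096 - (-3)/((-28 - 2)/(-19)) = 4096 - (-3)/((-30*(-1/19))) = 4096 - (-3)/30/19 = 4096 - (-3)*19/30 = 4096 - 1*(-19/10) = 4096 + 19/10 = 40979/10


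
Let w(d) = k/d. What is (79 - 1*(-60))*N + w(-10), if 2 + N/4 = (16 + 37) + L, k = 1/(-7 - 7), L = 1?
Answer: 4047681/140 ≈ 28912.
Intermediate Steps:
k = -1/14 (k = 1/(-14) = -1/14 ≈ -0.071429)
N = 208 (N = -8 + 4*((16 + 37) + 1) = -8 + 4*(53 + 1) = -8 + 4*54 = -8 + 216 = 208)
w(d) = -1/(14*d)
(79 - 1*(-60))*N + w(-10) = (79 - 1*(-60))*208 - 1/14/(-10) = (79 + 60)*208 - 1/14*(-1/10) = 139*208 + 1/140 = 28912 + 1/140 = 4047681/140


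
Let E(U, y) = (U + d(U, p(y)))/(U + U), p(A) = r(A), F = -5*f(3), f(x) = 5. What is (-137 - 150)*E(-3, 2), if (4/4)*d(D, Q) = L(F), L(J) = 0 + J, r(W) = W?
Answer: -4018/3 ≈ -1339.3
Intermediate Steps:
F = -25 (F = -5*5 = -25)
L(J) = J
p(A) = A
d(D, Q) = -25
E(U, y) = (-25 + U)/(2*U) (E(U, y) = (U - 25)/(U + U) = (-25 + U)/((2*U)) = (-25 + U)*(1/(2*U)) = (-25 + U)/(2*U))
(-137 - 150)*E(-3, 2) = (-137 - 150)*((1/2)*(-25 - 3)/(-3)) = -287*(-1)*(-28)/(2*3) = -287*14/3 = -4018/3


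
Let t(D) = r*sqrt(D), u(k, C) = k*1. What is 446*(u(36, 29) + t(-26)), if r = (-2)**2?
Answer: 16056 + 1784*I*sqrt(26) ≈ 16056.0 + 9096.7*I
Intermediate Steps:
u(k, C) = k
r = 4
t(D) = 4*sqrt(D)
446*(u(36, 29) + t(-26)) = 446*(36 + 4*sqrt(-26)) = 446*(36 + 4*(I*sqrt(26))) = 446*(36 + 4*I*sqrt(26)) = 16056 + 1784*I*sqrt(26)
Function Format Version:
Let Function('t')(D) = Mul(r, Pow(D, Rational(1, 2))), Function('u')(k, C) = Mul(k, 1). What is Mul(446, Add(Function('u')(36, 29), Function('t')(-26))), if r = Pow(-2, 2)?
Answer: Add(16056, Mul(1784, I, Pow(26, Rational(1, 2)))) ≈ Add(16056., Mul(9096.7, I))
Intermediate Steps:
Function('u')(k, C) = k
r = 4
Function('t')(D) = Mul(4, Pow(D, Rational(1, 2)))
Mul(446, Add(Function('u')(36, 29), Function('t')(-26))) = Mul(446, Add(36, Mul(4, Pow(-26, Rational(1, 2))))) = Mul(446, Add(36, Mul(4, Mul(I, Pow(26, Rational(1, 2)))))) = Mul(446, Add(36, Mul(4, I, Pow(26, Rational(1, 2))))) = Add(16056, Mul(1784, I, Pow(26, Rational(1, 2))))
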